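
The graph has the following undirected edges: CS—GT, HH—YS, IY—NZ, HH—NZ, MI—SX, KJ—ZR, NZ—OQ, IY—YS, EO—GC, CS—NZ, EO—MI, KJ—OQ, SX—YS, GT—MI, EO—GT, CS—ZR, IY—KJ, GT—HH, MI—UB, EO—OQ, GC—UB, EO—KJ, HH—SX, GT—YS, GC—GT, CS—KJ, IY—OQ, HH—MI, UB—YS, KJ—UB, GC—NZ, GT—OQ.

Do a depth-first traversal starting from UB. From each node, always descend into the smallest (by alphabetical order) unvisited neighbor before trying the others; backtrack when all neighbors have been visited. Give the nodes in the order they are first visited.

UB, GC, EO, GT, CS, KJ, IY, NZ, HH, MI, SX, YS, OQ, ZR

Visit UB
UB → GC
GC → EO
EO → GT
GT → CS
CS → KJ
KJ → IY
IY → NZ
NZ → HH
HH → MI
MI → SX
SX → YS
NZ → OQ
KJ → ZR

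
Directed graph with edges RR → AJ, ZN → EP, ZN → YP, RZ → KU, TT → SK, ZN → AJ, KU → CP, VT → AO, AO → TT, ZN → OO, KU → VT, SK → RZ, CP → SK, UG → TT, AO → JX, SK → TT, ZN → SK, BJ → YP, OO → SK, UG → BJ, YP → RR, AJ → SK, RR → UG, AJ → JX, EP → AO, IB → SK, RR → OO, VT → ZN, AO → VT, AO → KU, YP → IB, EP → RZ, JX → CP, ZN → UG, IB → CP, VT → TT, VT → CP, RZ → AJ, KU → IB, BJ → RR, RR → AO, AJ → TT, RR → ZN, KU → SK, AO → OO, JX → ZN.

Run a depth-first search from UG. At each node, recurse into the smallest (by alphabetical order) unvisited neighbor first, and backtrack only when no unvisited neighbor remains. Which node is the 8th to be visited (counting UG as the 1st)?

RZ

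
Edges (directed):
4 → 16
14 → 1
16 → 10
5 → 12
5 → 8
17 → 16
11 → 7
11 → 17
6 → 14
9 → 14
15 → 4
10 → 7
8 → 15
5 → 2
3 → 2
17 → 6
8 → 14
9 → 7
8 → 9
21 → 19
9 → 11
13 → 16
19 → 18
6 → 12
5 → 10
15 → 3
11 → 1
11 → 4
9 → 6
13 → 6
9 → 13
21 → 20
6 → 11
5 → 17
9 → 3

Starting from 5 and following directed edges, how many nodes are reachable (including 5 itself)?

BFS from 5 visits: 5, 2, 8, 10, 12, 17, 9, 14, 15, 7, 6, 16, 3, 11, 13, 1, 4
Reachable nodes: 17 of 21 total.

17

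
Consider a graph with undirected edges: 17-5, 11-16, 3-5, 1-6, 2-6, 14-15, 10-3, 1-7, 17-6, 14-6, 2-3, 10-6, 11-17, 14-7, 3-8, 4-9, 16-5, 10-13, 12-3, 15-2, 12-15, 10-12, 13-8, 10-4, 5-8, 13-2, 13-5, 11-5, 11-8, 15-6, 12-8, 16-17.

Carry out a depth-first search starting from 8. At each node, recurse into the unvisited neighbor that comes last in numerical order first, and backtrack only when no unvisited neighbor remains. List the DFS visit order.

8 -> 13 -> 10 -> 12 -> 15 -> 14 -> 7 -> 1 -> 6 -> 17 -> 16 -> 11 -> 5 -> 3 -> 2 -> 4 -> 9

Visit 8
8 → 13
13 → 10
10 → 12
12 → 15
15 → 14
14 → 7
7 → 1
1 → 6
6 → 17
17 → 16
16 → 11
11 → 5
5 → 3
3 → 2
10 → 4
4 → 9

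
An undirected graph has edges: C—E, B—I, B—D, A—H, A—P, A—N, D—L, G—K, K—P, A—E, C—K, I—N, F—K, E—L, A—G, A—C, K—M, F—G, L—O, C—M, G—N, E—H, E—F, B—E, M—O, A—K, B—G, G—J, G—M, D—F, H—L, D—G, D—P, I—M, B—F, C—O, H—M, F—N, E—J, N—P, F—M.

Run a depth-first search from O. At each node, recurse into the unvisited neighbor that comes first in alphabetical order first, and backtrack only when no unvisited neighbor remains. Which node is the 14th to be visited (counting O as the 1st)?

Visit O
O → C
C → A
A → E
E → B
B → D
D → F
F → G
G → J
G → K
K → M
M → H
H → L
M → I
I → N
N → P

Visit order: O, C, A, E, B, D, F, G, J, K, M, H, L, I, N, P

I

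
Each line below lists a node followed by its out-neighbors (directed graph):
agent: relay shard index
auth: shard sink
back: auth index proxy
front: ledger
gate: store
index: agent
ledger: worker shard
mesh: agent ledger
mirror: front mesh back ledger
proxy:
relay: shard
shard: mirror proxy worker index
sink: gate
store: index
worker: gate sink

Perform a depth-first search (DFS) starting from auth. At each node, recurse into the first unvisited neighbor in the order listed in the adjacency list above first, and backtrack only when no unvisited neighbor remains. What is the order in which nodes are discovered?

auth, shard, mirror, front, ledger, worker, gate, store, index, agent, relay, sink, mesh, back, proxy

Visit auth
auth → shard
shard → mirror
mirror → front
front → ledger
ledger → worker
worker → gate
gate → store
store → index
index → agent
agent → relay
worker → sink
mirror → mesh
mirror → back
back → proxy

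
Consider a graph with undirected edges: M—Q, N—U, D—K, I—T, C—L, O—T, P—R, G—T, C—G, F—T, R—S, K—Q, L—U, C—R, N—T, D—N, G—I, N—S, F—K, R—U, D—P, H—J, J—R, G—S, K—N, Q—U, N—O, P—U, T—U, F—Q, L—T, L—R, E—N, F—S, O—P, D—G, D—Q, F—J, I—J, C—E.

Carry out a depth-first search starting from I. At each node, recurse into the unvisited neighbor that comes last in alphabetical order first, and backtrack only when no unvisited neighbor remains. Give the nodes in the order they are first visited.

I -> T -> U -> R -> S -> N -> O -> P -> D -> Q -> M -> K -> F -> J -> H -> G -> C -> L -> E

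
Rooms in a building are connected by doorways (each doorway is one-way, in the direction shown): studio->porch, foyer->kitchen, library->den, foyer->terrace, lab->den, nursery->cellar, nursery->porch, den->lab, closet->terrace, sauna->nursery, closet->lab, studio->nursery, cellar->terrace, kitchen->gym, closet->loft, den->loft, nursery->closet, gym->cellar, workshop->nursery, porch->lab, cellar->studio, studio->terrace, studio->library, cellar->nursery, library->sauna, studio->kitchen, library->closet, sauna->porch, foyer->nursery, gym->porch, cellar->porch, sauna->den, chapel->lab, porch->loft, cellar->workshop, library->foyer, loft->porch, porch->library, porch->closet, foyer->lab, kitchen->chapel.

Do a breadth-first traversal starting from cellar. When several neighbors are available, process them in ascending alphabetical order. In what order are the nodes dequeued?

Visit cellar; enqueue nursery, porch, studio, terrace, workshop → queue [nursery, porch, studio, terrace, workshop]
Visit nursery; enqueue closet → queue [porch, studio, terrace, workshop, closet]
Visit porch; enqueue lab, library, loft → queue [studio, terrace, workshop, closet, lab, library, loft]
Visit studio; enqueue kitchen → queue [terrace, workshop, closet, lab, library, loft, kitchen]
Visit terrace → queue [workshop, closet, lab, library, loft, kitchen]
Visit workshop → queue [closet, lab, library, loft, kitchen]
Visit closet → queue [lab, library, loft, kitchen]
Visit lab; enqueue den → queue [library, loft, kitchen, den]
Visit library; enqueue foyer, sauna → queue [loft, kitchen, den, foyer, sauna]
Visit loft → queue [kitchen, den, foyer, sauna]
Visit kitchen; enqueue chapel, gym → queue [den, foyer, sauna, chapel, gym]
Visit den → queue [foyer, sauna, chapel, gym]
Visit foyer → queue [sauna, chapel, gym]
Visit sauna → queue [chapel, gym]
Visit chapel → queue [gym]
Visit gym → queue []

cellar, nursery, porch, studio, terrace, workshop, closet, lab, library, loft, kitchen, den, foyer, sauna, chapel, gym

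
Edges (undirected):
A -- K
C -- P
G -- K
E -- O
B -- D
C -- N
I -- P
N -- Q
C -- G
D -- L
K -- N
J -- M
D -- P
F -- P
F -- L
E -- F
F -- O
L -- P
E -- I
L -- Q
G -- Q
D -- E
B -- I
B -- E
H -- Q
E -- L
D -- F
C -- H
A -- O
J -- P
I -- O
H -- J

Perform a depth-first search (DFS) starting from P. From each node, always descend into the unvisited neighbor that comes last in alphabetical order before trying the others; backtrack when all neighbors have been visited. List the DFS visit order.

Visit P
P → L
L → Q
Q → N
N → K
K → G
G → C
C → H
H → J
J → M
K → A
A → O
O → I
I → E
E → F
F → D
D → B

P L Q N K G C H J M A O I E F D B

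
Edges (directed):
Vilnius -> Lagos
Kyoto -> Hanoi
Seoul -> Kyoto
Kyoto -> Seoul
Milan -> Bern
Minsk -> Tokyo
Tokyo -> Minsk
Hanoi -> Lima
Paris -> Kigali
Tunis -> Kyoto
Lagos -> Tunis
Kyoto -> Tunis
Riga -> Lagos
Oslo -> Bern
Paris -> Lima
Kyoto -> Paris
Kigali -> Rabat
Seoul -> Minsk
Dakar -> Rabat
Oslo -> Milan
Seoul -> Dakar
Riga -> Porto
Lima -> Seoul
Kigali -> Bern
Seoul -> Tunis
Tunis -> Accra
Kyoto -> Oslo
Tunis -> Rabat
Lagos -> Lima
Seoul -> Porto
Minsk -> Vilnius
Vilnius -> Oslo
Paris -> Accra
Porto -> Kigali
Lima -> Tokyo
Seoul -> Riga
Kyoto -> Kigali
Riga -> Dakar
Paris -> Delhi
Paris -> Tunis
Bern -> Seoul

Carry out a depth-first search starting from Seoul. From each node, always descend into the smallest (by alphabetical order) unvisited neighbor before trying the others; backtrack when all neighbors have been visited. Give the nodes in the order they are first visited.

Visit Seoul
Seoul → Dakar
Dakar → Rabat
Seoul → Kyoto
Kyoto → Hanoi
Hanoi → Lima
Lima → Tokyo
Tokyo → Minsk
Minsk → Vilnius
Vilnius → Lagos
Lagos → Tunis
Tunis → Accra
Vilnius → Oslo
Oslo → Bern
Oslo → Milan
Kyoto → Kigali
Kyoto → Paris
Paris → Delhi
Seoul → Porto
Seoul → Riga

Seoul Dakar Rabat Kyoto Hanoi Lima Tokyo Minsk Vilnius Lagos Tunis Accra Oslo Bern Milan Kigali Paris Delhi Porto Riga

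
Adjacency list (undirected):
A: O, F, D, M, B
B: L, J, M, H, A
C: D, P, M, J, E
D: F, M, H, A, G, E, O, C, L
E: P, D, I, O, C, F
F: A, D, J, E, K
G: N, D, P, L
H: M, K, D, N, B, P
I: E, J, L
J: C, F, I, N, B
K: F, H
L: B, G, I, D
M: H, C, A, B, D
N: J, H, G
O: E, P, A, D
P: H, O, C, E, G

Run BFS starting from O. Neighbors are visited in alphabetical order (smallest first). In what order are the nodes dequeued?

O A D E P B F M C G H L I J K N

Visit O; enqueue A, D, E, P → queue [A, D, E, P]
Visit A; enqueue B, F, M → queue [D, E, P, B, F, M]
Visit D; enqueue C, G, H, L → queue [E, P, B, F, M, C, G, H, L]
Visit E; enqueue I → queue [P, B, F, M, C, G, H, L, I]
Visit P → queue [B, F, M, C, G, H, L, I]
Visit B; enqueue J → queue [F, M, C, G, H, L, I, J]
Visit F; enqueue K → queue [M, C, G, H, L, I, J, K]
Visit M → queue [C, G, H, L, I, J, K]
Visit C → queue [G, H, L, I, J, K]
Visit G; enqueue N → queue [H, L, I, J, K, N]
Visit H → queue [L, I, J, K, N]
Visit L → queue [I, J, K, N]
Visit I → queue [J, K, N]
Visit J → queue [K, N]
Visit K → queue [N]
Visit N → queue []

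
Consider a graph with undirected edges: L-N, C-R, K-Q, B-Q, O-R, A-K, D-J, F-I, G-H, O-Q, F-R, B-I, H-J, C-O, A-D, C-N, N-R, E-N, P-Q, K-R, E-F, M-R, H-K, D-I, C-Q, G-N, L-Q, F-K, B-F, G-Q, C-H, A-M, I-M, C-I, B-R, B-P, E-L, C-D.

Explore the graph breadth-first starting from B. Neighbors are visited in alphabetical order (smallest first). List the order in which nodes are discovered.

Visit B; enqueue F, I, P, Q, R → queue [F, I, P, Q, R]
Visit F; enqueue E, K → queue [I, P, Q, R, E, K]
Visit I; enqueue C, D, M → queue [P, Q, R, E, K, C, D, M]
Visit P → queue [Q, R, E, K, C, D, M]
Visit Q; enqueue G, L, O → queue [R, E, K, C, D, M, G, L, O]
Visit R; enqueue N → queue [E, K, C, D, M, G, L, O, N]
Visit E → queue [K, C, D, M, G, L, O, N]
Visit K; enqueue A, H → queue [C, D, M, G, L, O, N, A, H]
Visit C → queue [D, M, G, L, O, N, A, H]
Visit D; enqueue J → queue [M, G, L, O, N, A, H, J]
Visit M → queue [G, L, O, N, A, H, J]
Visit G → queue [L, O, N, A, H, J]
Visit L → queue [O, N, A, H, J]
Visit O → queue [N, A, H, J]
Visit N → queue [A, H, J]
Visit A → queue [H, J]
Visit H → queue [J]
Visit J → queue []

B -> F -> I -> P -> Q -> R -> E -> K -> C -> D -> M -> G -> L -> O -> N -> A -> H -> J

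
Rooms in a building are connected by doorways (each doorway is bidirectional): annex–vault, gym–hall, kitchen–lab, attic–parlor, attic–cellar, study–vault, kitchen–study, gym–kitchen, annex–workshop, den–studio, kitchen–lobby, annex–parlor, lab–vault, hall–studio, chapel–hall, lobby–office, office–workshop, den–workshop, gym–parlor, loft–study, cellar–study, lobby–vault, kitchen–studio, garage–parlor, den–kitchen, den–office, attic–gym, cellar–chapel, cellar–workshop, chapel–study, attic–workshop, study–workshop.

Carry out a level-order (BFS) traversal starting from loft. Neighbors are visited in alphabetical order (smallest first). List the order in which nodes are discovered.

Visit loft; enqueue study → queue [study]
Visit study; enqueue cellar, chapel, kitchen, vault, workshop → queue [cellar, chapel, kitchen, vault, workshop]
Visit cellar; enqueue attic → queue [chapel, kitchen, vault, workshop, attic]
Visit chapel; enqueue hall → queue [kitchen, vault, workshop, attic, hall]
Visit kitchen; enqueue den, gym, lab, lobby, studio → queue [vault, workshop, attic, hall, den, gym, lab, lobby, studio]
Visit vault; enqueue annex → queue [workshop, attic, hall, den, gym, lab, lobby, studio, annex]
Visit workshop; enqueue office → queue [attic, hall, den, gym, lab, lobby, studio, annex, office]
Visit attic; enqueue parlor → queue [hall, den, gym, lab, lobby, studio, annex, office, parlor]
Visit hall → queue [den, gym, lab, lobby, studio, annex, office, parlor]
Visit den → queue [gym, lab, lobby, studio, annex, office, parlor]
Visit gym → queue [lab, lobby, studio, annex, office, parlor]
Visit lab → queue [lobby, studio, annex, office, parlor]
Visit lobby → queue [studio, annex, office, parlor]
Visit studio → queue [annex, office, parlor]
Visit annex → queue [office, parlor]
Visit office → queue [parlor]
Visit parlor; enqueue garage → queue [garage]
Visit garage → queue []

loft, study, cellar, chapel, kitchen, vault, workshop, attic, hall, den, gym, lab, lobby, studio, annex, office, parlor, garage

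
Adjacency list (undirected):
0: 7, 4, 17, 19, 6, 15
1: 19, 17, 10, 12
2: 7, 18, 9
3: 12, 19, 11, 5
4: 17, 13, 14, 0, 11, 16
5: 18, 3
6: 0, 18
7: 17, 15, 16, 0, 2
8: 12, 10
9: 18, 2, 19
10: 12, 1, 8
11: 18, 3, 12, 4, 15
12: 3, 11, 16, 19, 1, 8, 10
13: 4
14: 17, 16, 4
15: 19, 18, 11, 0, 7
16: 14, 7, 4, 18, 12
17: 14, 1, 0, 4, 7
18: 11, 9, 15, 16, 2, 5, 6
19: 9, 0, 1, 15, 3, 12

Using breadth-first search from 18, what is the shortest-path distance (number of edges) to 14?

2

Level 0: 18
Level 1: 2, 5, 6, 9, 11, 15, 16
Level 2: 0, 3, 4, 7, 12, 14, 19
Level 3: 1, 8, 10, 13, 17
14 first appears at level 2.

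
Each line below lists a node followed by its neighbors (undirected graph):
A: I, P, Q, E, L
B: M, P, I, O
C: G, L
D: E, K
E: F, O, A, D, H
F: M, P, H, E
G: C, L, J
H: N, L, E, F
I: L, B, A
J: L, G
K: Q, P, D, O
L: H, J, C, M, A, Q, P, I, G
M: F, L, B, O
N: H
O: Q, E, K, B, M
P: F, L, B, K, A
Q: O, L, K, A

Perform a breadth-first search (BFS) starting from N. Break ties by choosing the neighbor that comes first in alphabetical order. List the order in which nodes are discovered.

N, H, E, F, L, A, D, O, M, P, C, G, I, J, Q, K, B

Visit N; enqueue H → queue [H]
Visit H; enqueue E, F, L → queue [E, F, L]
Visit E; enqueue A, D, O → queue [F, L, A, D, O]
Visit F; enqueue M, P → queue [L, A, D, O, M, P]
Visit L; enqueue C, G, I, J, Q → queue [A, D, O, M, P, C, G, I, J, Q]
Visit A → queue [D, O, M, P, C, G, I, J, Q]
Visit D; enqueue K → queue [O, M, P, C, G, I, J, Q, K]
Visit O; enqueue B → queue [M, P, C, G, I, J, Q, K, B]
Visit M → queue [P, C, G, I, J, Q, K, B]
Visit P → queue [C, G, I, J, Q, K, B]
Visit C → queue [G, I, J, Q, K, B]
Visit G → queue [I, J, Q, K, B]
Visit I → queue [J, Q, K, B]
Visit J → queue [Q, K, B]
Visit Q → queue [K, B]
Visit K → queue [B]
Visit B → queue []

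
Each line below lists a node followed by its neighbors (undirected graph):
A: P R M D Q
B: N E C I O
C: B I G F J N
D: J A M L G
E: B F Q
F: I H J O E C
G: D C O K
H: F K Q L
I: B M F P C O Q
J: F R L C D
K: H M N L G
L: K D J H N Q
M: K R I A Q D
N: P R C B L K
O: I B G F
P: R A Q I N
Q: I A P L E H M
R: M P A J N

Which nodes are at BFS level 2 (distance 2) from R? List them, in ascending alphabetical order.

B, C, D, F, I, K, L, Q

Level 0: R
Level 1: A, J, M, N, P
Level 2: B, C, D, F, I, K, L, Q
Level 3: E, G, H, O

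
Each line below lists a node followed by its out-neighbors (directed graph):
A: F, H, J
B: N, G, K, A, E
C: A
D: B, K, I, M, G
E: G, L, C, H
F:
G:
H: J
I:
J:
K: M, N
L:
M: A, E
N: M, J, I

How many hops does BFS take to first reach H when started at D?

3

Level 0: D
Level 1: B, G, I, K, M
Level 2: A, E, N
Level 3: C, F, H, J, L
H first appears at level 3.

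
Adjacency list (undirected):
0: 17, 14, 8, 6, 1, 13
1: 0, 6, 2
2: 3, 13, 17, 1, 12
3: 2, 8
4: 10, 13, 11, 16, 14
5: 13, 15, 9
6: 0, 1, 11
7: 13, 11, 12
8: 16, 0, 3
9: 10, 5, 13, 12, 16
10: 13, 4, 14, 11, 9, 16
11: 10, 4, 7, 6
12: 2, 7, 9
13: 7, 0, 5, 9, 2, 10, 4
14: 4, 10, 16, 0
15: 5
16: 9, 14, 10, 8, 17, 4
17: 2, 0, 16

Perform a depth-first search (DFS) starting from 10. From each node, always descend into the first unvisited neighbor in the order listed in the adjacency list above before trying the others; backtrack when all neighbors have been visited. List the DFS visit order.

Visit 10
10 → 13
13 → 7
7 → 11
11 → 4
4 → 16
16 → 9
9 → 5
5 → 15
9 → 12
12 → 2
2 → 3
3 → 8
8 → 0
0 → 17
0 → 14
0 → 6
6 → 1

10 → 13 → 7 → 11 → 4 → 16 → 9 → 5 → 15 → 12 → 2 → 3 → 8 → 0 → 17 → 14 → 6 → 1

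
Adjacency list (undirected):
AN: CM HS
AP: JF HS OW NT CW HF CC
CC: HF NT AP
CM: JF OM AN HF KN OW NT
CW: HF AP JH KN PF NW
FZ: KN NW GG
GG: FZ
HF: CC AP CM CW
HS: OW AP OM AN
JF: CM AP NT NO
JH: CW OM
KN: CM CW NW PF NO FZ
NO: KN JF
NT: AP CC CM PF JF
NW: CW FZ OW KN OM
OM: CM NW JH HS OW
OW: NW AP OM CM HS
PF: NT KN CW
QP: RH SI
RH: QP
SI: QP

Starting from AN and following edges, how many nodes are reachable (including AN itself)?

BFS from AN visits: AN, CM, HS, HF, JF, KN, NT, OM, OW, AP, CC, CW, NO, FZ, NW, PF, JH, GG
Reachable nodes: 18 of 21 total.

18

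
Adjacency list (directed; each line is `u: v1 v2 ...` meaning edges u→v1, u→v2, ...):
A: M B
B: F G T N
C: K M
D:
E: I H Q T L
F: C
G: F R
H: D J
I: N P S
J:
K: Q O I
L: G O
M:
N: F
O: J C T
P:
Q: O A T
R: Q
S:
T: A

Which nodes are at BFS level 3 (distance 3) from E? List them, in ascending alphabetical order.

B, C, F, M, R

Level 0: E
Level 1: H, I, L, Q, T
Level 2: A, D, G, J, N, O, P, S
Level 3: B, C, F, M, R
Level 4: K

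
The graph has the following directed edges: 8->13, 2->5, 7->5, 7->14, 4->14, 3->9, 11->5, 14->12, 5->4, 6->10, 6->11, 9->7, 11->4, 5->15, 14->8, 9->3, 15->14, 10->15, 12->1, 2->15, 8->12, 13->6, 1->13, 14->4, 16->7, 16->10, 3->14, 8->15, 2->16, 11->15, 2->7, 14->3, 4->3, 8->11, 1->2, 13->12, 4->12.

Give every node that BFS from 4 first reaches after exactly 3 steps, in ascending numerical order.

Level 0: 4
Level 1: 3, 12, 14
Level 2: 1, 8, 9
Level 3: 2, 7, 11, 13, 15
Level 4: 5, 6, 16
Level 5: 10

2, 7, 11, 13, 15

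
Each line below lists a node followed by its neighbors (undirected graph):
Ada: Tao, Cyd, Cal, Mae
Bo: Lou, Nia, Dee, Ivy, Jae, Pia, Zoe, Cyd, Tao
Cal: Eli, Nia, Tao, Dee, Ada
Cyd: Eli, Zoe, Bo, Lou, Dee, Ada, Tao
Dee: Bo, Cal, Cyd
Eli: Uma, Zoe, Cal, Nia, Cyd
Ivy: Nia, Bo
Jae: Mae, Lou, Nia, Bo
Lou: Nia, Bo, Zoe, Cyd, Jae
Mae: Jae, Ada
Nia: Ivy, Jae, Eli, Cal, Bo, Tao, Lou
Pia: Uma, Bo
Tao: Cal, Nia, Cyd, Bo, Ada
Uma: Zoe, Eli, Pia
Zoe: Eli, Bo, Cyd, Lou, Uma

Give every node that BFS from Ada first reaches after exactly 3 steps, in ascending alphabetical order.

Ivy, Pia, Uma

Level 0: Ada
Level 1: Cal, Cyd, Mae, Tao
Level 2: Bo, Dee, Eli, Jae, Lou, Nia, Zoe
Level 3: Ivy, Pia, Uma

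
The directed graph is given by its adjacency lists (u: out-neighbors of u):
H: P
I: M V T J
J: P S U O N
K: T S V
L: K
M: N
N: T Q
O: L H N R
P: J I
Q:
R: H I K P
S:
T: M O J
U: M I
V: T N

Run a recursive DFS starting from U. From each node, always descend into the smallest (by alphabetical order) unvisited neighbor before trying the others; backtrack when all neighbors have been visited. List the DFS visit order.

U, I, J, N, Q, T, M, O, H, P, L, K, S, V, R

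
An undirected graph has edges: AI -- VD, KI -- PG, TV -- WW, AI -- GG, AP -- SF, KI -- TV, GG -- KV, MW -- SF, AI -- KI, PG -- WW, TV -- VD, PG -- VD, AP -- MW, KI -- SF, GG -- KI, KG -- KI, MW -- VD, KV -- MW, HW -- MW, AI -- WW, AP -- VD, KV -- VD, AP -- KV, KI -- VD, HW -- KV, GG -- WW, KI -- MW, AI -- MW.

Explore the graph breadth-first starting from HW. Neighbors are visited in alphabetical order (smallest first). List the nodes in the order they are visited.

HW -> KV -> MW -> AP -> GG -> VD -> AI -> KI -> SF -> WW -> PG -> TV -> KG

Visit HW; enqueue KV, MW → queue [KV, MW]
Visit KV; enqueue AP, GG, VD → queue [MW, AP, GG, VD]
Visit MW; enqueue AI, KI, SF → queue [AP, GG, VD, AI, KI, SF]
Visit AP → queue [GG, VD, AI, KI, SF]
Visit GG; enqueue WW → queue [VD, AI, KI, SF, WW]
Visit VD; enqueue PG, TV → queue [AI, KI, SF, WW, PG, TV]
Visit AI → queue [KI, SF, WW, PG, TV]
Visit KI; enqueue KG → queue [SF, WW, PG, TV, KG]
Visit SF → queue [WW, PG, TV, KG]
Visit WW → queue [PG, TV, KG]
Visit PG → queue [TV, KG]
Visit TV → queue [KG]
Visit KG → queue []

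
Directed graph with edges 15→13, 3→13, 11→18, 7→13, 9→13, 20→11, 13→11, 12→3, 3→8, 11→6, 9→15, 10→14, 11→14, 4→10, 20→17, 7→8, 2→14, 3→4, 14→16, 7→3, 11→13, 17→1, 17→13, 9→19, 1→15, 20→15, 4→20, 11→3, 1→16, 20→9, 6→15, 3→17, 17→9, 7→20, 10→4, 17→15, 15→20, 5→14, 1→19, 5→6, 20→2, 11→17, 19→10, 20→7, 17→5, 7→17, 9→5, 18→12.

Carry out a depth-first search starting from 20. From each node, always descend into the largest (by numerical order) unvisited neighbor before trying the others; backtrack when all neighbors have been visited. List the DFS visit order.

Visit 20
20 → 17
17 → 15
15 → 13
13 → 11
11 → 18
18 → 12
12 → 3
3 → 8
3 → 4
4 → 10
10 → 14
14 → 16
11 → 6
17 → 9
9 → 19
9 → 5
17 → 1
20 → 7
20 → 2

20 17 15 13 11 18 12 3 8 4 10 14 16 6 9 19 5 1 7 2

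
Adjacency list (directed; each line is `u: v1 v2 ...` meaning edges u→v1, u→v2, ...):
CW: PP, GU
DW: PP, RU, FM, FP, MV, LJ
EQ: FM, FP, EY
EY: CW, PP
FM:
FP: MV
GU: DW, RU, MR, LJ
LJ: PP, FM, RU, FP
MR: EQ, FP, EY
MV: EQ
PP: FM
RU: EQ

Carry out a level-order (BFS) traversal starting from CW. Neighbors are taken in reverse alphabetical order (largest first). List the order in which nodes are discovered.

Visit CW; enqueue PP, GU → queue [PP, GU]
Visit PP; enqueue FM → queue [GU, FM]
Visit GU; enqueue RU, MR, LJ, DW → queue [FM, RU, MR, LJ, DW]
Visit FM → queue [RU, MR, LJ, DW]
Visit RU; enqueue EQ → queue [MR, LJ, DW, EQ]
Visit MR; enqueue FP, EY → queue [LJ, DW, EQ, FP, EY]
Visit LJ → queue [DW, EQ, FP, EY]
Visit DW; enqueue MV → queue [EQ, FP, EY, MV]
Visit EQ → queue [FP, EY, MV]
Visit FP → queue [EY, MV]
Visit EY → queue [MV]
Visit MV → queue []

CW PP GU FM RU MR LJ DW EQ FP EY MV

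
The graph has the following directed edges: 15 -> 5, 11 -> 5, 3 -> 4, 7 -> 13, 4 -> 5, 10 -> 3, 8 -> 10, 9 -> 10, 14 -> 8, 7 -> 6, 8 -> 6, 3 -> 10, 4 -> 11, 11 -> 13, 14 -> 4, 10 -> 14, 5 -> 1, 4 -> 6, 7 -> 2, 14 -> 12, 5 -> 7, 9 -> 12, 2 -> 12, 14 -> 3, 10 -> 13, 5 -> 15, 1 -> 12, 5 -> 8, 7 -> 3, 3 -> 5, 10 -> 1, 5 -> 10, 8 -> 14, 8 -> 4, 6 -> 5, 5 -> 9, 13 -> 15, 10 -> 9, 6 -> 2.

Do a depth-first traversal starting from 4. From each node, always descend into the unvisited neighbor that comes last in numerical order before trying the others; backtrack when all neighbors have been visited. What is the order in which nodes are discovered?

4 -> 11 -> 13 -> 15 -> 5 -> 10 -> 14 -> 12 -> 8 -> 6 -> 2 -> 3 -> 9 -> 1 -> 7

Visit 4
4 → 11
11 → 13
13 → 15
15 → 5
5 → 10
10 → 14
14 → 12
14 → 8
8 → 6
6 → 2
14 → 3
10 → 9
10 → 1
5 → 7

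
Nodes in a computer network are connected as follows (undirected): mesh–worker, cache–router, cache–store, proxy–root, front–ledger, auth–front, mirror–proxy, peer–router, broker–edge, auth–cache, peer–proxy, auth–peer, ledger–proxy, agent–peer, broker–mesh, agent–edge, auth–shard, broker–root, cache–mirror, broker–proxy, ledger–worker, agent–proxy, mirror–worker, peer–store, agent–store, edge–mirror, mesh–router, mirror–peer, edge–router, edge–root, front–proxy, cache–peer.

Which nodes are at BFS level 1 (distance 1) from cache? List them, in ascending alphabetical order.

auth, mirror, peer, router, store

Level 0: cache
Level 1: auth, mirror, peer, router, store
Level 2: agent, edge, front, mesh, proxy, shard, worker
Level 3: broker, ledger, root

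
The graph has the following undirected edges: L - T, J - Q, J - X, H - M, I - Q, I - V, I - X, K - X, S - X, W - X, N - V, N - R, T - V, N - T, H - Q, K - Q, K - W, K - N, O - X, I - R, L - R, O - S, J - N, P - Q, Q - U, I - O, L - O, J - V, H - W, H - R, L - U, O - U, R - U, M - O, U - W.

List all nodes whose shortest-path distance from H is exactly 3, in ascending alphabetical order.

S, T, V

Level 0: H
Level 1: M, Q, R, W
Level 2: I, J, K, L, N, O, P, U, X
Level 3: S, T, V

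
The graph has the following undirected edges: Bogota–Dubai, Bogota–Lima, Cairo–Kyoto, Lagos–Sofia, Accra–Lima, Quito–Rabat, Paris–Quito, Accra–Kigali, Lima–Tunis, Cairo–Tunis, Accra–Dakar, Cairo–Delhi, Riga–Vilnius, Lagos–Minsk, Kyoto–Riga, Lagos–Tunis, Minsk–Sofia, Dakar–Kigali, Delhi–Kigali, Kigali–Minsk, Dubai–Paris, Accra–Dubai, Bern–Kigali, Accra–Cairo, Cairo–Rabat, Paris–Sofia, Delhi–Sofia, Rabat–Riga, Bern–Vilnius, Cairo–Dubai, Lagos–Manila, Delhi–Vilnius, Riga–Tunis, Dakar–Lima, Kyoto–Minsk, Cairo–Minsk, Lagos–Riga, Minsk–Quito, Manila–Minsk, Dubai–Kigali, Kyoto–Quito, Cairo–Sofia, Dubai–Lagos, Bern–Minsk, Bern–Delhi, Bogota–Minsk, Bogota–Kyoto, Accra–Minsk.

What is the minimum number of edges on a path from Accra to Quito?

2

Level 0: Accra
Level 1: Cairo, Dakar, Dubai, Kigali, Lima, Minsk
Level 2: Bern, Bogota, Delhi, Kyoto, Lagos, Manila, Paris, Quito, Rabat, Sofia, Tunis
Level 3: Riga, Vilnius
Quito first appears at level 2.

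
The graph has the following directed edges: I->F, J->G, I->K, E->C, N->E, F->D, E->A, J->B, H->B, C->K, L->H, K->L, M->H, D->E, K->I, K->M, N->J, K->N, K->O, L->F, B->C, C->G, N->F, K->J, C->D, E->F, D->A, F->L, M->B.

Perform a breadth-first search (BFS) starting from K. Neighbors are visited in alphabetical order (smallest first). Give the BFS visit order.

K I J L M N O F B G H E D C A

Visit K; enqueue I, J, L, M, N, O → queue [I, J, L, M, N, O]
Visit I; enqueue F → queue [J, L, M, N, O, F]
Visit J; enqueue B, G → queue [L, M, N, O, F, B, G]
Visit L; enqueue H → queue [M, N, O, F, B, G, H]
Visit M → queue [N, O, F, B, G, H]
Visit N; enqueue E → queue [O, F, B, G, H, E]
Visit O → queue [F, B, G, H, E]
Visit F; enqueue D → queue [B, G, H, E, D]
Visit B; enqueue C → queue [G, H, E, D, C]
Visit G → queue [H, E, D, C]
Visit H → queue [E, D, C]
Visit E; enqueue A → queue [D, C, A]
Visit D → queue [C, A]
Visit C → queue [A]
Visit A → queue []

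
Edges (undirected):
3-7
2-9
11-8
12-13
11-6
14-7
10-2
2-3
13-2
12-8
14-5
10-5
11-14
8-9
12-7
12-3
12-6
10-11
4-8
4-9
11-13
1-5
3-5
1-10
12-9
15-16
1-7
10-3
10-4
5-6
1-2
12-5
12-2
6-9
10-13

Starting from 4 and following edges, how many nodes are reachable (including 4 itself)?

BFS from 4 visits: 4, 10, 9, 8, 13, 11, 5, 3, 2, 1, 12, 6, 14, 7
Reachable nodes: 14 of 16 total.

14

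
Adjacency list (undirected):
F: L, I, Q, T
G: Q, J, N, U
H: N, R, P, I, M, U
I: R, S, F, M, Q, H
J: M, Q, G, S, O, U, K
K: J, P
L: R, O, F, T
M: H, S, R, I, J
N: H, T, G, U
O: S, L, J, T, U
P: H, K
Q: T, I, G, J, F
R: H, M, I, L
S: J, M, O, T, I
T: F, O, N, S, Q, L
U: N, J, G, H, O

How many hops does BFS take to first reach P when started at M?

Level 0: M
Level 1: H, I, J, R, S
Level 2: F, G, K, L, N, O, P, Q, T, U
P first appears at level 2.

2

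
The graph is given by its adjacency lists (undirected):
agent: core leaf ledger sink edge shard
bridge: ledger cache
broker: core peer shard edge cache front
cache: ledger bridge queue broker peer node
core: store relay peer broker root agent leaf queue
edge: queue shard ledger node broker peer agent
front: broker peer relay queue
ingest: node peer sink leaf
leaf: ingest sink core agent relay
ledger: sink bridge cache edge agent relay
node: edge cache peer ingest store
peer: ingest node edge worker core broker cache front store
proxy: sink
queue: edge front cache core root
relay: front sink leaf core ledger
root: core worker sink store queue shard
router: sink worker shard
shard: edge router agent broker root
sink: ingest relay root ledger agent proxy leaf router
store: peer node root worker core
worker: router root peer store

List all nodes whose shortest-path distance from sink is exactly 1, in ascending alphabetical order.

agent, ingest, leaf, ledger, proxy, relay, root, router

Level 0: sink
Level 1: agent, ingest, leaf, ledger, proxy, relay, root, router
Level 2: bridge, cache, core, edge, front, node, peer, queue, shard, store, worker
Level 3: broker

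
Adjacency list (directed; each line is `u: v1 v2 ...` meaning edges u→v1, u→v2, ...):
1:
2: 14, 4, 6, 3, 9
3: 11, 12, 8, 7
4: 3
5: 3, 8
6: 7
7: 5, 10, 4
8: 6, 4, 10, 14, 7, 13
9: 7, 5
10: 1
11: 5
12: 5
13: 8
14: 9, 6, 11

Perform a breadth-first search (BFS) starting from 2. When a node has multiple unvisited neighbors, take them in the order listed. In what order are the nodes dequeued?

2, 14, 4, 6, 3, 9, 11, 7, 12, 8, 5, 10, 13, 1

Visit 2; enqueue 14, 4, 6, 3, 9 → queue [14, 4, 6, 3, 9]
Visit 14; enqueue 11 → queue [4, 6, 3, 9, 11]
Visit 4 → queue [6, 3, 9, 11]
Visit 6; enqueue 7 → queue [3, 9, 11, 7]
Visit 3; enqueue 12, 8 → queue [9, 11, 7, 12, 8]
Visit 9; enqueue 5 → queue [11, 7, 12, 8, 5]
Visit 11 → queue [7, 12, 8, 5]
Visit 7; enqueue 10 → queue [12, 8, 5, 10]
Visit 12 → queue [8, 5, 10]
Visit 8; enqueue 13 → queue [5, 10, 13]
Visit 5 → queue [10, 13]
Visit 10; enqueue 1 → queue [13, 1]
Visit 13 → queue [1]
Visit 1 → queue []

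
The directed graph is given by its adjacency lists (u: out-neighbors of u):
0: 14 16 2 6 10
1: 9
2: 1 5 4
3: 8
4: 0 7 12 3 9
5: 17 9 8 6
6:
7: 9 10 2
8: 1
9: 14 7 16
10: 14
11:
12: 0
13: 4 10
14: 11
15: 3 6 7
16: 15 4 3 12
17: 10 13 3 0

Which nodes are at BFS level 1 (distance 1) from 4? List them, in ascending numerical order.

0, 3, 7, 9, 12

Level 0: 4
Level 1: 0, 3, 7, 9, 12
Level 2: 2, 6, 8, 10, 14, 16
Level 3: 1, 5, 11, 15
Level 4: 17
Level 5: 13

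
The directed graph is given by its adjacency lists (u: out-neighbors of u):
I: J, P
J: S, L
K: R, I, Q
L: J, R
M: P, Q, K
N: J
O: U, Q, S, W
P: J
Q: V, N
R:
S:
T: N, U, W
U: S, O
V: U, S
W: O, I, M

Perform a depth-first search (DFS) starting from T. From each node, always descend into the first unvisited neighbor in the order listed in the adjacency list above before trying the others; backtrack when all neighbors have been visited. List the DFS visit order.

T -> N -> J -> S -> L -> R -> U -> O -> Q -> V -> W -> I -> P -> M -> K

Visit T
T → N
N → J
J → S
J → L
L → R
T → U
U → O
O → Q
Q → V
O → W
W → I
I → P
W → M
M → K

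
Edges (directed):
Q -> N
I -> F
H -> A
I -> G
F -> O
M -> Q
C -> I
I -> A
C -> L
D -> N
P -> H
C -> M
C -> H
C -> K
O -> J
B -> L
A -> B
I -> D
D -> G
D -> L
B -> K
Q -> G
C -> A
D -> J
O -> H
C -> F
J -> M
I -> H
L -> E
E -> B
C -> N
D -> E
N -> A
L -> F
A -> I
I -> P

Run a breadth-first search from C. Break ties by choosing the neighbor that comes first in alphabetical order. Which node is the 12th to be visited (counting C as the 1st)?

Visit C; enqueue A, F, H, I, K, L, M, N → queue [A, F, H, I, K, L, M, N]
Visit A; enqueue B → queue [F, H, I, K, L, M, N, B]
Visit F; enqueue O → queue [H, I, K, L, M, N, B, O]
Visit H → queue [I, K, L, M, N, B, O]
Visit I; enqueue D, G, P → queue [K, L, M, N, B, O, D, G, P]
Visit K → queue [L, M, N, B, O, D, G, P]
Visit L; enqueue E → queue [M, N, B, O, D, G, P, E]
Visit M; enqueue Q → queue [N, B, O, D, G, P, E, Q]
Visit N → queue [B, O, D, G, P, E, Q]
Visit B → queue [O, D, G, P, E, Q]
Visit O; enqueue J → queue [D, G, P, E, Q, J]
Visit D → queue [G, P, E, Q, J]
Visit G → queue [P, E, Q, J]
Visit P → queue [E, Q, J]
Visit E → queue [Q, J]
Visit Q → queue [J]
Visit J → queue []

Visit order: C, A, F, H, I, K, L, M, N, B, O, D, G, P, E, Q, J

D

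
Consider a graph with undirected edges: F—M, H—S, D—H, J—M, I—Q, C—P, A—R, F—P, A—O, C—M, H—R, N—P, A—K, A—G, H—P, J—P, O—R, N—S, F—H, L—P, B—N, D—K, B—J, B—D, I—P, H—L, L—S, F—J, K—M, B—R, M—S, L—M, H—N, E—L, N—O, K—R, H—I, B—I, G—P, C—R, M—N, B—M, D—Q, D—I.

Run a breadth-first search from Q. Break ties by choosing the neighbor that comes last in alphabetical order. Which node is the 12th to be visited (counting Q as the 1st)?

Visit Q; enqueue I, D → queue [I, D]
Visit I; enqueue P, H, B → queue [D, P, H, B]
Visit D; enqueue K → queue [P, H, B, K]
Visit P; enqueue N, L, J, G, F, C → queue [H, B, K, N, L, J, G, F, C]
Visit H; enqueue S, R → queue [B, K, N, L, J, G, F, C, S, R]
Visit B; enqueue M → queue [K, N, L, J, G, F, C, S, R, M]
Visit K; enqueue A → queue [N, L, J, G, F, C, S, R, M, A]
Visit N; enqueue O → queue [L, J, G, F, C, S, R, M, A, O]
Visit L; enqueue E → queue [J, G, F, C, S, R, M, A, O, E]
Visit J → queue [G, F, C, S, R, M, A, O, E]
Visit G → queue [F, C, S, R, M, A, O, E]
Visit F → queue [C, S, R, M, A, O, E]
Visit C → queue [S, R, M, A, O, E]
Visit S → queue [R, M, A, O, E]
Visit R → queue [M, A, O, E]
Visit M → queue [A, O, E]
Visit A → queue [O, E]
Visit O → queue [E]
Visit E → queue []

Visit order: Q, I, D, P, H, B, K, N, L, J, G, F, C, S, R, M, A, O, E

F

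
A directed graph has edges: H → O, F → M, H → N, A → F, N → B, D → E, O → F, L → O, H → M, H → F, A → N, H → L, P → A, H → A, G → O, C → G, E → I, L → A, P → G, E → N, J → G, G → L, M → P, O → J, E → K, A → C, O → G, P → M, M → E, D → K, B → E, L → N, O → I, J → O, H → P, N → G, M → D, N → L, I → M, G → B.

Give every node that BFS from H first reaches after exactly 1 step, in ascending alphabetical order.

Level 0: H
Level 1: A, F, L, M, N, O, P
Level 2: B, C, D, E, G, I, J
Level 3: K

A, F, L, M, N, O, P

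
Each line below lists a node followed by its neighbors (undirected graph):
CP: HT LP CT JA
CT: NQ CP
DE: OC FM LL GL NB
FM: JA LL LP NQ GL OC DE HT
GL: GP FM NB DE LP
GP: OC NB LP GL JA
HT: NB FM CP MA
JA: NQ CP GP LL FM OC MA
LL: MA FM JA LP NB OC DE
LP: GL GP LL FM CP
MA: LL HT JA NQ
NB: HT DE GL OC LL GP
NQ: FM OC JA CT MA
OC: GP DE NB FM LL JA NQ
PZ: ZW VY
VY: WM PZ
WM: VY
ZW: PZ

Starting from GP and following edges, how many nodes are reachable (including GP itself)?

14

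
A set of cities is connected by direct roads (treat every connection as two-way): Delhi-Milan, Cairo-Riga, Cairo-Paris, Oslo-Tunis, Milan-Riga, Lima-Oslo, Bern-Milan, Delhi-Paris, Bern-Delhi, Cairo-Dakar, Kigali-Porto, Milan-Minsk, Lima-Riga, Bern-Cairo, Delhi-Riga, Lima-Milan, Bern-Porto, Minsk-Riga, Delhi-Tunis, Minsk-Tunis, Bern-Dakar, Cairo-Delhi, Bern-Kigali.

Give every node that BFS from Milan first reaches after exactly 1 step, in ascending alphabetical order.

Bern, Delhi, Lima, Minsk, Riga

Level 0: Milan
Level 1: Bern, Delhi, Lima, Minsk, Riga
Level 2: Cairo, Dakar, Kigali, Oslo, Paris, Porto, Tunis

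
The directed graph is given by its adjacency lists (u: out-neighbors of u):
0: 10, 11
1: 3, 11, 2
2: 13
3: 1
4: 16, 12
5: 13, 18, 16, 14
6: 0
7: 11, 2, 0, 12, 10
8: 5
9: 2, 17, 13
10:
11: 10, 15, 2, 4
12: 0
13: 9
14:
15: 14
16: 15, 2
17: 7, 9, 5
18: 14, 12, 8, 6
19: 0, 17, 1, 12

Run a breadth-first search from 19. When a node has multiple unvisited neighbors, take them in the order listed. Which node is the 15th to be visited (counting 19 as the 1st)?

13

Visit 19; enqueue 0, 17, 1, 12 → queue [0, 17, 1, 12]
Visit 0; enqueue 10, 11 → queue [17, 1, 12, 10, 11]
Visit 17; enqueue 7, 9, 5 → queue [1, 12, 10, 11, 7, 9, 5]
Visit 1; enqueue 3, 2 → queue [12, 10, 11, 7, 9, 5, 3, 2]
Visit 12 → queue [10, 11, 7, 9, 5, 3, 2]
Visit 10 → queue [11, 7, 9, 5, 3, 2]
Visit 11; enqueue 15, 4 → queue [7, 9, 5, 3, 2, 15, 4]
Visit 7 → queue [9, 5, 3, 2, 15, 4]
Visit 9; enqueue 13 → queue [5, 3, 2, 15, 4, 13]
Visit 5; enqueue 18, 16, 14 → queue [3, 2, 15, 4, 13, 18, 16, 14]
Visit 3 → queue [2, 15, 4, 13, 18, 16, 14]
Visit 2 → queue [15, 4, 13, 18, 16, 14]
Visit 15 → queue [4, 13, 18, 16, 14]
Visit 4 → queue [13, 18, 16, 14]
Visit 13 → queue [18, 16, 14]
Visit 18; enqueue 8, 6 → queue [16, 14, 8, 6]
Visit 16 → queue [14, 8, 6]
Visit 14 → queue [8, 6]
Visit 8 → queue [6]
Visit 6 → queue []

Visit order: 19, 0, 17, 1, 12, 10, 11, 7, 9, 5, 3, 2, 15, 4, 13, 18, 16, 14, 8, 6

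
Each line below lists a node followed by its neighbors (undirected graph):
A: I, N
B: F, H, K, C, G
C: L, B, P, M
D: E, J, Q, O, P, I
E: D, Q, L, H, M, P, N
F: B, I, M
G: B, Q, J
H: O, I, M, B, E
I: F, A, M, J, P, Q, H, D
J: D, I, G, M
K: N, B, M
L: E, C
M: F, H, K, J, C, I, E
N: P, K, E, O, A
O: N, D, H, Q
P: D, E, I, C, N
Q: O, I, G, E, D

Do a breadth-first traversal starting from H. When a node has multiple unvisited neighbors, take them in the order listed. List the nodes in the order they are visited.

H O I M B E N D Q F A J P K C G L

Visit H; enqueue O, I, M, B, E → queue [O, I, M, B, E]
Visit O; enqueue N, D, Q → queue [I, M, B, E, N, D, Q]
Visit I; enqueue F, A, J, P → queue [M, B, E, N, D, Q, F, A, J, P]
Visit M; enqueue K, C → queue [B, E, N, D, Q, F, A, J, P, K, C]
Visit B; enqueue G → queue [E, N, D, Q, F, A, J, P, K, C, G]
Visit E; enqueue L → queue [N, D, Q, F, A, J, P, K, C, G, L]
Visit N → queue [D, Q, F, A, J, P, K, C, G, L]
Visit D → queue [Q, F, A, J, P, K, C, G, L]
Visit Q → queue [F, A, J, P, K, C, G, L]
Visit F → queue [A, J, P, K, C, G, L]
Visit A → queue [J, P, K, C, G, L]
Visit J → queue [P, K, C, G, L]
Visit P → queue [K, C, G, L]
Visit K → queue [C, G, L]
Visit C → queue [G, L]
Visit G → queue [L]
Visit L → queue []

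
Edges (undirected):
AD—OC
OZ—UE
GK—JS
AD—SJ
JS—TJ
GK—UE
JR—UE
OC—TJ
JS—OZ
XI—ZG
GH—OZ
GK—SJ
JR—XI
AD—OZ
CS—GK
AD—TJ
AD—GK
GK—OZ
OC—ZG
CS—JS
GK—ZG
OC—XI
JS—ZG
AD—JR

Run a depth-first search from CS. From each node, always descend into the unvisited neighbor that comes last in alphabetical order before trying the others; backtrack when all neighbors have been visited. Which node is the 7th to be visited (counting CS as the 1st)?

AD

Visit CS
CS → JS
JS → ZG
ZG → XI
XI → OC
OC → TJ
TJ → AD
AD → SJ
SJ → GK
GK → UE
UE → OZ
OZ → GH
UE → JR

Visit order: CS, JS, ZG, XI, OC, TJ, AD, SJ, GK, UE, OZ, GH, JR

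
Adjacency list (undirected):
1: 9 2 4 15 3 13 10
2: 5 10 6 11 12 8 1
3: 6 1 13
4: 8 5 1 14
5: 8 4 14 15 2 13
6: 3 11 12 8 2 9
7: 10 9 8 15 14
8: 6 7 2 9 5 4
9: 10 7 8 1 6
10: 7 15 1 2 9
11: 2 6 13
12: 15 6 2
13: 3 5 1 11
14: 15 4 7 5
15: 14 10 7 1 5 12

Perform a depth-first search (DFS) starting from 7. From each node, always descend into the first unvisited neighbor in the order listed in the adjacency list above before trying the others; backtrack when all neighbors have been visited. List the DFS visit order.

Visit 7
7 → 10
10 → 15
15 → 14
14 → 4
4 → 8
8 → 6
6 → 3
3 → 1
1 → 9
1 → 2
2 → 5
5 → 13
13 → 11
2 → 12

7 -> 10 -> 15 -> 14 -> 4 -> 8 -> 6 -> 3 -> 1 -> 9 -> 2 -> 5 -> 13 -> 11 -> 12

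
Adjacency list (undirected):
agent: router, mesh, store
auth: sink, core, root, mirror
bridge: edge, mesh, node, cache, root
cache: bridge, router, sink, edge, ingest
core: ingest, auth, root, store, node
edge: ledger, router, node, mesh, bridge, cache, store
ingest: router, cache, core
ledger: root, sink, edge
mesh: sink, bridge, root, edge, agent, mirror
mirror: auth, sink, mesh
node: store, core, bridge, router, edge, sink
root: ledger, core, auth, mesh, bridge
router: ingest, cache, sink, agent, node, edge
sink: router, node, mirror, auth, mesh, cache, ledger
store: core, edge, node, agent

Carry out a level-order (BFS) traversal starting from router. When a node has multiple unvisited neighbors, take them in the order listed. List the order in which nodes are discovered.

router, ingest, cache, sink, agent, node, edge, core, bridge, mirror, auth, mesh, ledger, store, root

Visit router; enqueue ingest, cache, sink, agent, node, edge → queue [ingest, cache, sink, agent, node, edge]
Visit ingest; enqueue core → queue [cache, sink, agent, node, edge, core]
Visit cache; enqueue bridge → queue [sink, agent, node, edge, core, bridge]
Visit sink; enqueue mirror, auth, mesh, ledger → queue [agent, node, edge, core, bridge, mirror, auth, mesh, ledger]
Visit agent; enqueue store → queue [node, edge, core, bridge, mirror, auth, mesh, ledger, store]
Visit node → queue [edge, core, bridge, mirror, auth, mesh, ledger, store]
Visit edge → queue [core, bridge, mirror, auth, mesh, ledger, store]
Visit core; enqueue root → queue [bridge, mirror, auth, mesh, ledger, store, root]
Visit bridge → queue [mirror, auth, mesh, ledger, store, root]
Visit mirror → queue [auth, mesh, ledger, store, root]
Visit auth → queue [mesh, ledger, store, root]
Visit mesh → queue [ledger, store, root]
Visit ledger → queue [store, root]
Visit store → queue [root]
Visit root → queue []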